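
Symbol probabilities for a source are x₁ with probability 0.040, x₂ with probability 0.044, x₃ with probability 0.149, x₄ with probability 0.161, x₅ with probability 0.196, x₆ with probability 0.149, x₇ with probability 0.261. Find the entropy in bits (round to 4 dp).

H = −Σ pᵢ log₂ pᵢ.
−0.040·log₂(0.040) = 0.1858
−0.044·log₂(0.044) = 0.1983
−0.149·log₂(0.149) = 0.4092
−0.161·log₂(0.161) = 0.4242
−0.196·log₂(0.196) = 0.4608
−0.149·log₂(0.149) = 0.4092
−0.261·log₂(0.261) = 0.5058
Sum ≈ 2.5933 → 2.5933 bits.

2.5933 bits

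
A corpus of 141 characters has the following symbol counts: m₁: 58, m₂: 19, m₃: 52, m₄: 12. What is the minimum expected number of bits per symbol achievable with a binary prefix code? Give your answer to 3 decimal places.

1.809 bits/symbol

Probabilities are the counts divided by 141.
Repeatedly combine the two least-probable nodes; the expected code length is the sum of the merged weights.
merge 4/47 + 19/141 → 31/141
merge 31/141 + 52/141 → 83/141
merge 58/141 + 83/141 → 1
L = 31/141 + 83/141 + 1 = 85/47 ≈ 1.809 bits/symbol.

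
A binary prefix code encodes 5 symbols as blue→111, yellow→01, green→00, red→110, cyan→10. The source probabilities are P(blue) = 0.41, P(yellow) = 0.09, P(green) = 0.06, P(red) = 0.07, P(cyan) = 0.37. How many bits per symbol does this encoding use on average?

L̄ = Σ pᵢ·ℓᵢ = 0.41·3 + 0.09·2 + 0.06·2 + 0.07·3 + 0.37·2 = 2.48 bits/symbol.

2.48 bits/symbol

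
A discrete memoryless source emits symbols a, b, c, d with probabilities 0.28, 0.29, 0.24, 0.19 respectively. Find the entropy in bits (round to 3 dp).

1.981 bits

H = −Σ pᵢ log₂ pᵢ.
−0.28·log₂(0.28) = 0.5142
−0.29·log₂(0.29) = 0.5179
−0.24·log₂(0.24) = 0.4941
−0.19·log₂(0.19) = 0.4552
Sum ≈ 1.9815 → 1.981 bits.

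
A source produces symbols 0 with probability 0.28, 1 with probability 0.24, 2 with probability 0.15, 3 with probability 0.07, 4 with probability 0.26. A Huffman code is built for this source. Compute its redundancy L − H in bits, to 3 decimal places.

Entropy H = −Σ p log₂ p ≈ 2.1927 bits.
Huffman merges: 7/100+3/20→11/50; 11/50+6/25→23/50; 13/50+7/25→27/50; 23/50+27/50→1. L = 111/50 ≈ 2.2200.
L − H = 2.2200 − 2.1927 = 0.027 bits.

0.027 bits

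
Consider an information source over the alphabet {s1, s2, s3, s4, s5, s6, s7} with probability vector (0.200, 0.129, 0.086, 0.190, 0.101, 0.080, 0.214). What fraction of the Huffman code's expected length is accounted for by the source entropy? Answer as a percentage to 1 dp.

Entropy H = −Σ p log₂ p ≈ 2.7067 bits.
Huffman merges: 2/25+43/500→83/500; 101/1000+129/1000→23/100; 83/500+19/100→89/250; 1/5+107/500→207/500; 23/100+89/250→293/500; 207/500+293/500→1. L = 344/125 ≈ 2.7520.
Efficiency = H/L = 2.7067/2.7520 = 98.4%.

98.4%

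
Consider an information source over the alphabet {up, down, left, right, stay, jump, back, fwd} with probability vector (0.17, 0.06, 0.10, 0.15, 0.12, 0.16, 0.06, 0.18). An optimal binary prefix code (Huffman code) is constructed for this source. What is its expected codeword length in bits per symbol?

Repeatedly combine the two least-probable nodes; the expected code length is the sum of the merged weights.
merge 3/50 + 3/50 → 3/25
merge 1/10 + 3/25 → 11/50
merge 3/25 + 3/20 → 27/100
merge 4/25 + 17/100 → 33/100
merge 9/50 + 11/50 → 2/5
merge 27/100 + 33/100 → 3/5
merge 2/5 + 3/5 → 1
L = 3/25 + 11/50 + 27/100 + 33/100 + 2/5 + 3/5 + 1 = 147/50 = 2.94 bits/symbol.

2.94 bits/symbol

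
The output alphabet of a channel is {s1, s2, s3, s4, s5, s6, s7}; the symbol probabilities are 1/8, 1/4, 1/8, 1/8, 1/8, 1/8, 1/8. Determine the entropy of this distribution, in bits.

2.75 bits

Each probability is a power of 1/2, so log₂(1/p) is an integer.
H = Σ p·log₂(1/p) = 1/8·3 + 1/4·2 + 1/8·3 + 1/8·3 + 1/8·3 + 1/8·3 + 1/8·3 = 2.75 bits.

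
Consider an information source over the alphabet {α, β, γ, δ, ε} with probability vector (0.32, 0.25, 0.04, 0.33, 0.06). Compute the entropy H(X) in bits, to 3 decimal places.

1.983 bits

H = −Σ pᵢ log₂ pᵢ.
−0.32·log₂(0.32) = 0.5260
−0.25·log₂(0.25) = 0.5000
−0.04·log₂(0.04) = 0.1858
−0.33·log₂(0.33) = 0.5278
−0.06·log₂(0.06) = 0.2435
Sum ≈ 1.9831 → 1.983 bits.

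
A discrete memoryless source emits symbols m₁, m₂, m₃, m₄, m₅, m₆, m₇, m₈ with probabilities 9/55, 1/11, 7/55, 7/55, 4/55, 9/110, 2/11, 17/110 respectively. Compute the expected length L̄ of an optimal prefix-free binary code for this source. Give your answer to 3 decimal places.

Repeatedly combine the two least-probable nodes; the expected code length is the sum of the merged weights.
merge 4/55 + 9/110 → 17/110
merge 1/11 + 7/55 → 12/55
merge 7/55 + 17/110 → 31/110
merge 17/110 + 9/55 → 7/22
merge 2/11 + 12/55 → 2/5
merge 31/110 + 7/22 → 3/5
merge 2/5 + 3/5 → 1
L = 17/110 + 12/55 + 31/110 + 7/22 + 2/5 + 3/5 + 1 = 327/110 ≈ 2.973 bits/symbol.

2.973 bits/symbol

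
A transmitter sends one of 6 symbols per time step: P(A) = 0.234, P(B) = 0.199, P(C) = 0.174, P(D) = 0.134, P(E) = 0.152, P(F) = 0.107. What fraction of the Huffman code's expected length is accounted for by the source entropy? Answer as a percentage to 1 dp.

98.9%

Entropy H = −Σ p log₂ p ≈ 2.5395 bits.
Huffman merges: 107/1000+67/500→241/1000; 19/125+87/500→163/500; 199/1000+117/500→433/1000; 241/1000+163/500→567/1000; 433/1000+567/1000→1. L = 2567/1000 ≈ 2.5670.
Efficiency = H/L = 2.5395/2.5670 = 98.9%.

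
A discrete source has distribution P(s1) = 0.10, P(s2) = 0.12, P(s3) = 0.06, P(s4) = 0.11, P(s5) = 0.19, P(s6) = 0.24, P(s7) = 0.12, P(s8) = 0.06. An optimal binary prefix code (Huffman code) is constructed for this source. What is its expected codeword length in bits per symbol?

2.88 bits/symbol

Repeatedly combine the two least-probable nodes; the expected code length is the sum of the merged weights.
merge 3/50 + 3/50 → 3/25
merge 1/10 + 11/100 → 21/100
merge 3/25 + 3/25 → 6/25
merge 3/25 + 19/100 → 31/100
merge 21/100 + 6/25 → 9/20
merge 6/25 + 31/100 → 11/20
merge 9/20 + 11/20 → 1
L = 3/25 + 21/100 + 6/25 + 31/100 + 9/20 + 11/20 + 1 = 72/25 = 2.88 bits/symbol.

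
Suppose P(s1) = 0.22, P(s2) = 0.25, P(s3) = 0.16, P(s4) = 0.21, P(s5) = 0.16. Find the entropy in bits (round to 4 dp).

2.2994 bits

H = −Σ pᵢ log₂ pᵢ.
−0.22·log₂(0.22) = 0.4806
−0.25·log₂(0.25) = 0.5000
−0.16·log₂(0.16) = 0.4230
−0.21·log₂(0.21) = 0.4728
−0.16·log₂(0.16) = 0.4230
Sum ≈ 2.2994 → 2.2994 bits.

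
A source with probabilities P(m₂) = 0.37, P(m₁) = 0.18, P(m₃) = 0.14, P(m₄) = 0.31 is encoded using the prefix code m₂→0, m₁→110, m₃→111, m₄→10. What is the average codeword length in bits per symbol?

1.95 bits/symbol

L̄ = Σ pᵢ·ℓᵢ = 0.37·1 + 0.18·3 + 0.14·3 + 0.31·2 = 1.95 bits/symbol.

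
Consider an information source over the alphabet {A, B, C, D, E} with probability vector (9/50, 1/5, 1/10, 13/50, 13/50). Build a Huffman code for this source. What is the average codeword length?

2.28 bits/symbol

Repeatedly combine the two least-probable nodes; the expected code length is the sum of the merged weights.
merge 1/10 + 9/50 → 7/25
merge 1/5 + 13/50 → 23/50
merge 13/50 + 7/25 → 27/50
merge 23/50 + 27/50 → 1
L = 7/25 + 23/50 + 27/50 + 1 = 57/25 = 2.28 bits/symbol.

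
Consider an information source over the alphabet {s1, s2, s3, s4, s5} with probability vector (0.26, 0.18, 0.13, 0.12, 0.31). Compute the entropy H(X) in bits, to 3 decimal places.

2.224 bits

H = −Σ pᵢ log₂ pᵢ.
−0.26·log₂(0.26) = 0.5053
−0.18·log₂(0.18) = 0.4453
−0.13·log₂(0.13) = 0.3826
−0.12·log₂(0.12) = 0.3671
−0.31·log₂(0.31) = 0.5238
Sum ≈ 2.2241 → 2.224 bits.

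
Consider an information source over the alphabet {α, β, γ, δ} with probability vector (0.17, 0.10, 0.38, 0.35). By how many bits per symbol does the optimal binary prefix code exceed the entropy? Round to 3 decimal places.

Entropy H = −Σ p log₂ p ≈ 1.8273 bits.
Huffman merges: 1/10+17/100→27/100; 27/100+7/20→31/50; 19/50+31/50→1. L = 189/100 ≈ 1.8900.
L − H = 1.8900 − 1.8273 = 0.063 bits.

0.063 bits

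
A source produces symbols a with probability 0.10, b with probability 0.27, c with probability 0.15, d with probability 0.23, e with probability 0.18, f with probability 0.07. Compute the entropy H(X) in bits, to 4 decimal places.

2.4543 bits

H = −Σ pᵢ log₂ pᵢ.
−0.10·log₂(0.10) = 0.3322
−0.27·log₂(0.27) = 0.5100
−0.15·log₂(0.15) = 0.4105
−0.23·log₂(0.23) = 0.4877
−0.18·log₂(0.18) = 0.4453
−0.07·log₂(0.07) = 0.2686
Sum ≈ 2.4543 → 2.4543 bits.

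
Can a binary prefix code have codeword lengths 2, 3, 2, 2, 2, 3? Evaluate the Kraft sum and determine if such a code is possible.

1.25; no

With common denominator 2^3 = 8: Σ 2^(−ℓᵢ) = 2/8 + 1/8 + 2/8 + 2/8 + 2/8 + 1/8 = 10/8 = 1.25.
Kraft's inequality requires Σ ≤ 1; here Σ = 1.25 > 1, so no such prefix code exists.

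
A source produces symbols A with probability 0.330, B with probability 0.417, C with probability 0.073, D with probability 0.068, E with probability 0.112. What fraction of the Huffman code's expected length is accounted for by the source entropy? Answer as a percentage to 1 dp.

98.5%

Entropy H = −Σ p log₂ p ≈ 1.9471 bits.
Huffman merges: 17/250+73/1000→141/1000; 14/125+141/1000→253/1000; 253/1000+33/100→583/1000; 417/1000+583/1000→1. L = 1977/1000 ≈ 1.9770.
Efficiency = H/L = 1.9471/1.9770 = 98.5%.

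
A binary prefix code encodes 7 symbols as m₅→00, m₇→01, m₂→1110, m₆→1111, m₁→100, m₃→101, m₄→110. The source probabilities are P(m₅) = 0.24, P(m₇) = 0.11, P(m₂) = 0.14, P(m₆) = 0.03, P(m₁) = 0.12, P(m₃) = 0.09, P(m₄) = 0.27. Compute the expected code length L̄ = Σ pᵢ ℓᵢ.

L̄ = Σ pᵢ·ℓᵢ = 0.24·2 + 0.11·2 + 0.14·4 + 0.03·4 + 0.12·3 + 0.09·3 + 0.27·3 = 2.82 bits/symbol.

2.82 bits/symbol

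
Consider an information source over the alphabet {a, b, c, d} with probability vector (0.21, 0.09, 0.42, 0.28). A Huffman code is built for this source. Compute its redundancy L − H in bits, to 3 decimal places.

Entropy H = −Σ p log₂ p ≈ 1.8253 bits.
Huffman merges: 9/100+21/100→3/10; 7/25+3/10→29/50; 21/50+29/50→1. L = 47/25 ≈ 1.8800.
L − H = 1.8800 − 1.8253 = 0.055 bits.

0.055 bits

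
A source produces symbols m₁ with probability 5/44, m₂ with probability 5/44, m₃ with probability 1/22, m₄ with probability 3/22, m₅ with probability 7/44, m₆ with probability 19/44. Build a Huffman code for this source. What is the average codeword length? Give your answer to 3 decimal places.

Repeatedly combine the two least-probable nodes; the expected code length is the sum of the merged weights.
merge 1/22 + 5/44 → 7/44
merge 5/44 + 3/22 → 1/4
merge 7/44 + 7/44 → 7/22
merge 1/4 + 7/22 → 25/44
merge 19/44 + 25/44 → 1
L = 7/44 + 1/4 + 7/22 + 25/44 + 1 = 101/44 ≈ 2.295 bits/symbol.

2.295 bits/symbol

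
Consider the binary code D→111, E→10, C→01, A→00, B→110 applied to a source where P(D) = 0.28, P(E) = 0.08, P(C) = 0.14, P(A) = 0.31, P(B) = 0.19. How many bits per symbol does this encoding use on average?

2.47 bits/symbol

L̄ = Σ pᵢ·ℓᵢ = 0.28·3 + 0.08·2 + 0.14·2 + 0.31·2 + 0.19·3 = 2.47 bits/symbol.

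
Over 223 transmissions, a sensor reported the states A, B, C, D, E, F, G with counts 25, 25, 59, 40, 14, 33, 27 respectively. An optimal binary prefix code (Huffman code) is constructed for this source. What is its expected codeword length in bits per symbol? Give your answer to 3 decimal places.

2.731 bits/symbol

Probabilities are the counts divided by 223.
Repeatedly combine the two least-probable nodes; the expected code length is the sum of the merged weights.
merge 14/223 + 25/223 → 39/223
merge 25/223 + 27/223 → 52/223
merge 33/223 + 39/223 → 72/223
merge 40/223 + 52/223 → 92/223
merge 59/223 + 72/223 → 131/223
merge 92/223 + 131/223 → 1
L = 39/223 + 52/223 + 72/223 + 92/223 + 131/223 + 1 = 609/223 ≈ 2.731 bits/symbol.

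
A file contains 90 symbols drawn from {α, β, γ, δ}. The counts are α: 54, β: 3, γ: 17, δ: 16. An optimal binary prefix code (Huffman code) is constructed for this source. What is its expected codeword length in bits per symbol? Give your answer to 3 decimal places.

1.611 bits/symbol

Probabilities are the counts divided by 90.
Repeatedly combine the two least-probable nodes; the expected code length is the sum of the merged weights.
merge 1/30 + 8/45 → 19/90
merge 17/90 + 19/90 → 2/5
merge 2/5 + 3/5 → 1
L = 19/90 + 2/5 + 1 = 29/18 ≈ 1.611 bits/symbol.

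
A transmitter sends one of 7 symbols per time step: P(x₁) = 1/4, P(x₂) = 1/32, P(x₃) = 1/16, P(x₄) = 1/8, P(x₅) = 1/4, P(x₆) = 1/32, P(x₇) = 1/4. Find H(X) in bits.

2.4375 bits

Each probability is a power of 1/2, so log₂(1/p) is an integer.
H = Σ p·log₂(1/p) = 1/4·2 + 1/32·5 + 1/16·4 + 1/8·3 + 1/4·2 + 1/32·5 + 1/4·2 = 2.4375 bits.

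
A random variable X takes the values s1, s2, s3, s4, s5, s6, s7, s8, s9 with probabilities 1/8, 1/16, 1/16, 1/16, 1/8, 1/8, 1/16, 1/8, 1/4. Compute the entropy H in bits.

3 bits

Each probability is a power of 1/2, so log₂(1/p) is an integer.
H = Σ p·log₂(1/p) = 1/8·3 + 1/16·4 + 1/16·4 + 1/16·4 + 1/8·3 + 1/8·3 + 1/16·4 + 1/8·3 + 1/4·2 = 3 bits.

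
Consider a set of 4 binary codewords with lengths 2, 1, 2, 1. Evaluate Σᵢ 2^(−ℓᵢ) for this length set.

1.5

With common denominator 2^2 = 4: Σ 2^(−ℓᵢ) = 1/4 + 2/4 + 1/4 + 2/4 = 6/4 = 1.5.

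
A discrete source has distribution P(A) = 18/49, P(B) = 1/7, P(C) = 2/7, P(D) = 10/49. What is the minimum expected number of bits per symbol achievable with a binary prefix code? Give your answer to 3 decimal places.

1.980 bits/symbol

Repeatedly combine the two least-probable nodes; the expected code length is the sum of the merged weights.
merge 1/7 + 10/49 → 17/49
merge 2/7 + 17/49 → 31/49
merge 18/49 + 31/49 → 1
L = 17/49 + 31/49 + 1 = 97/49 ≈ 1.980 bits/symbol.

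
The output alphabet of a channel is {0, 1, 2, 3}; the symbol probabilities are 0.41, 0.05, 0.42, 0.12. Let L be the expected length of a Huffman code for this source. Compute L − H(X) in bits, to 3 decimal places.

0.114 bits

Entropy H = −Σ p log₂ p ≈ 1.6362 bits.
Huffman merges: 1/20+3/25→17/100; 17/100+41/100→29/50; 21/50+29/50→1. L = 7/4 ≈ 1.7500.
L − H = 1.7500 − 1.6362 = 0.114 bits.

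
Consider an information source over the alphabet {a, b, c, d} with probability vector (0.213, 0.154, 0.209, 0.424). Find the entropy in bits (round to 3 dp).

1.888 bits

H = −Σ pᵢ log₂ pᵢ.
−0.213·log₂(0.213) = 0.4752
−0.154·log₂(0.154) = 0.4156
−0.209·log₂(0.209) = 0.4720
−0.424·log₂(0.424) = 0.5249
Sum ≈ 1.8877 → 1.888 bits.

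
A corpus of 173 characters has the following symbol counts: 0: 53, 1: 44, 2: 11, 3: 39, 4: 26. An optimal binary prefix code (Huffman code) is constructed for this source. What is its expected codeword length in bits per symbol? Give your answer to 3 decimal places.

2.214 bits/symbol

Probabilities are the counts divided by 173.
Repeatedly combine the two least-probable nodes; the expected code length is the sum of the merged weights.
merge 11/173 + 26/173 → 37/173
merge 37/173 + 39/173 → 76/173
merge 44/173 + 53/173 → 97/173
merge 76/173 + 97/173 → 1
L = 37/173 + 76/173 + 97/173 + 1 = 383/173 ≈ 2.214 bits/symbol.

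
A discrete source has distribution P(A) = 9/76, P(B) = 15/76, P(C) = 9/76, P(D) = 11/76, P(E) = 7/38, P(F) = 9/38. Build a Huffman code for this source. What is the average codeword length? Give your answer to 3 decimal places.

2.566 bits/symbol

Repeatedly combine the two least-probable nodes; the expected code length is the sum of the merged weights.
merge 9/76 + 9/76 → 9/38
merge 11/76 + 7/38 → 25/76
merge 15/76 + 9/38 → 33/76
merge 9/38 + 25/76 → 43/76
merge 33/76 + 43/76 → 1
L = 9/38 + 25/76 + 33/76 + 43/76 + 1 = 195/76 ≈ 2.566 bits/symbol.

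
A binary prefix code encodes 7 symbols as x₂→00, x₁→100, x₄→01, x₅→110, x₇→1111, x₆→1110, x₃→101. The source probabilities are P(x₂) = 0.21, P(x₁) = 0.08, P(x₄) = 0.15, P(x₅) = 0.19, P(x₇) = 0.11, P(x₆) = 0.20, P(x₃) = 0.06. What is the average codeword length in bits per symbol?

L̄ = Σ pᵢ·ℓᵢ = 0.21·2 + 0.08·3 + 0.15·2 + 0.19·3 + 0.11·4 + 0.20·4 + 0.06·3 = 2.95 bits/symbol.

2.95 bits/symbol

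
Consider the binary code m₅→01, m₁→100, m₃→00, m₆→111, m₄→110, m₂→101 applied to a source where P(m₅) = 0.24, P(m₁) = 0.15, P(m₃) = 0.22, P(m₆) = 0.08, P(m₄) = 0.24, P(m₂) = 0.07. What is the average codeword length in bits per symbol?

L̄ = Σ pᵢ·ℓᵢ = 0.24·2 + 0.15·3 + 0.22·2 + 0.08·3 + 0.24·3 + 0.07·3 = 2.54 bits/symbol.

2.54 bits/symbol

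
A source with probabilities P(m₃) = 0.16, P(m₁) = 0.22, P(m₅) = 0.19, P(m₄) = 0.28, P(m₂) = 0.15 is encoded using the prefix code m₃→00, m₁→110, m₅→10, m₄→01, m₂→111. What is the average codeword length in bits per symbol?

2.37 bits/symbol

L̄ = Σ pᵢ·ℓᵢ = 0.16·2 + 0.22·3 + 0.19·2 + 0.28·2 + 0.15·3 = 2.37 bits/symbol.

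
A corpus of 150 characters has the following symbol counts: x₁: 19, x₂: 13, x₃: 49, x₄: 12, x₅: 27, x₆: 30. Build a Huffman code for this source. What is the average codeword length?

2.46 bits/symbol

Probabilities are the counts divided by 150.
Repeatedly combine the two least-probable nodes; the expected code length is the sum of the merged weights.
merge 2/25 + 13/150 → 1/6
merge 19/150 + 1/6 → 22/75
merge 9/50 + 1/5 → 19/50
merge 22/75 + 49/150 → 31/50
merge 19/50 + 31/50 → 1
L = 1/6 + 22/75 + 19/50 + 31/50 + 1 = 123/50 = 2.46 bits/symbol.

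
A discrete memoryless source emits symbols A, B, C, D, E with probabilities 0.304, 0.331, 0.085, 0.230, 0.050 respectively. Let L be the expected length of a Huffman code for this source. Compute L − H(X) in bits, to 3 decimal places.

Entropy H = −Σ p log₂ p ≈ 2.0563 bits.
Huffman merges: 1/20+17/200→27/200; 27/200+23/100→73/200; 38/125+331/1000→127/200; 73/200+127/200→1. L = 427/200 ≈ 2.1350.
L − H = 2.1350 − 2.0563 = 0.079 bits.

0.079 bits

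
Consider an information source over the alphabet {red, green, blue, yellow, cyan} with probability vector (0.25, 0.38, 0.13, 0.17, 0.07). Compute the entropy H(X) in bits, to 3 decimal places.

2.116 bits

H = −Σ pᵢ log₂ pᵢ.
−0.25·log₂(0.25) = 0.5000
−0.38·log₂(0.38) = 0.5305
−0.13·log₂(0.13) = 0.3826
−0.17·log₂(0.17) = 0.4346
−0.07·log₂(0.07) = 0.2686
Sum ≈ 2.1162 → 2.116 bits.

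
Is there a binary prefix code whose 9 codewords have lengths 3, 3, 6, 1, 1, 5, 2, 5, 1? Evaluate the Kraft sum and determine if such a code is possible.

With common denominator 2^6 = 64: Σ 2^(−ℓᵢ) = 8/64 + 8/64 + 1/64 + 32/64 + 32/64 + 2/64 + 16/64 + 2/64 + 32/64 = 133/64 = 2.078125.
Kraft's inequality requires Σ ≤ 1; here Σ = 2.078125 > 1, so no such prefix code exists.

2.078125; no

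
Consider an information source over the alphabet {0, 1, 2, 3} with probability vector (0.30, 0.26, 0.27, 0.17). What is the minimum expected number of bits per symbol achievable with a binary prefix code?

2 bits/symbol

Repeatedly combine the two least-probable nodes; the expected code length is the sum of the merged weights.
merge 17/100 + 13/50 → 43/100
merge 27/100 + 3/10 → 57/100
merge 43/100 + 57/100 → 1
L = 43/100 + 57/100 + 1 = 2 bits/symbol.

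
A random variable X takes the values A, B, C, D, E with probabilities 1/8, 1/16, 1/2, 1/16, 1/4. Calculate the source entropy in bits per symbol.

Each probability is a power of 1/2, so log₂(1/p) is an integer.
H = Σ p·log₂(1/p) = 1/8·3 + 1/16·4 + 1/2·1 + 1/16·4 + 1/4·2 = 1.875 bits.

1.875 bits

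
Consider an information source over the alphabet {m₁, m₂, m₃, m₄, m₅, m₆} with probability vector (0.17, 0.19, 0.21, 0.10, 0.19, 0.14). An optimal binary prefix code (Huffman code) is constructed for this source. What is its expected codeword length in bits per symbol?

2.6 bits/symbol

Repeatedly combine the two least-probable nodes; the expected code length is the sum of the merged weights.
merge 1/10 + 7/50 → 6/25
merge 17/100 + 19/100 → 9/25
merge 19/100 + 21/100 → 2/5
merge 6/25 + 9/25 → 3/5
merge 2/5 + 3/5 → 1
L = 6/25 + 9/25 + 2/5 + 3/5 + 1 = 13/5 = 2.6 bits/symbol.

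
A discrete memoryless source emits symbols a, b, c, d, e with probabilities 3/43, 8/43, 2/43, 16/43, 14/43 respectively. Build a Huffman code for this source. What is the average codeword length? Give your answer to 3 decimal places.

Repeatedly combine the two least-probable nodes; the expected code length is the sum of the merged weights.
merge 2/43 + 3/43 → 5/43
merge 5/43 + 8/43 → 13/43
merge 13/43 + 14/43 → 27/43
merge 16/43 + 27/43 → 1
L = 5/43 + 13/43 + 27/43 + 1 = 88/43 ≈ 2.047 bits/symbol.

2.047 bits/symbol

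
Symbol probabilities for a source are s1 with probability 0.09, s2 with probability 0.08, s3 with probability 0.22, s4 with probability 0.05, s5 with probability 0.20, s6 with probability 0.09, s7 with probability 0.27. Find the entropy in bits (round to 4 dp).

H = −Σ pᵢ log₂ pᵢ.
−0.09·log₂(0.09) = 0.3127
−0.08·log₂(0.08) = 0.2915
−0.22·log₂(0.22) = 0.4806
−0.05·log₂(0.05) = 0.2161
−0.20·log₂(0.20) = 0.4644
−0.09·log₂(0.09) = 0.3127
−0.27·log₂(0.27) = 0.5100
Sum ≈ 2.5879 → 2.5879 bits.

2.5879 bits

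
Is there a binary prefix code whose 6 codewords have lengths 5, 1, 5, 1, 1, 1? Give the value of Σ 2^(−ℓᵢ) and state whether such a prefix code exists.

With common denominator 2^5 = 32: Σ 2^(−ℓᵢ) = 1/32 + 16/32 + 1/32 + 16/32 + 16/32 + 16/32 = 66/32 = 2.0625.
Kraft's inequality requires Σ ≤ 1; here Σ = 2.0625 > 1, so no such prefix code exists.

2.0625; no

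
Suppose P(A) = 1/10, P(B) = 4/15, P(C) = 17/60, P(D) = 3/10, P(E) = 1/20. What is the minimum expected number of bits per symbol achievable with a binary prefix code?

2.15 bits/symbol

Repeatedly combine the two least-probable nodes; the expected code length is the sum of the merged weights.
merge 1/20 + 1/10 → 3/20
merge 3/20 + 4/15 → 5/12
merge 17/60 + 3/10 → 7/12
merge 5/12 + 7/12 → 1
L = 3/20 + 5/12 + 7/12 + 1 = 43/20 = 2.15 bits/symbol.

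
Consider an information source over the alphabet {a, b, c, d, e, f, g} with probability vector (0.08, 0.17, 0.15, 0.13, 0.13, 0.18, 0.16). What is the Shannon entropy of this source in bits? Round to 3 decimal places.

H = −Σ pᵢ log₂ pᵢ.
−0.08·log₂(0.08) = 0.2915
−0.17·log₂(0.17) = 0.4346
−0.15·log₂(0.15) = 0.4105
−0.13·log₂(0.13) = 0.3826
−0.13·log₂(0.13) = 0.3826
−0.18·log₂(0.18) = 0.4453
−0.16·log₂(0.16) = 0.4230
Sum ≈ 2.7703 → 2.770 bits.

2.770 bits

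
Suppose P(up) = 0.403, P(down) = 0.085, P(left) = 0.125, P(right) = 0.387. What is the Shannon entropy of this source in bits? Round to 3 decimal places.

1.736 bits

H = −Σ pᵢ log₂ pᵢ.
−0.403·log₂(0.403) = 0.5284
−0.085·log₂(0.085) = 0.3023
−0.125·log₂(0.125) = 0.3750
−0.387·log₂(0.387) = 0.5300
Sum ≈ 1.7357 → 1.736 bits.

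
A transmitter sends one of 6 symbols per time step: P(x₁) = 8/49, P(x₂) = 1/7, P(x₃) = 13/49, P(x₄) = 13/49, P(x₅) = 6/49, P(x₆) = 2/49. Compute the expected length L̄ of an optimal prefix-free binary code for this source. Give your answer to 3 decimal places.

2.469 bits/symbol

Repeatedly combine the two least-probable nodes; the expected code length is the sum of the merged weights.
merge 2/49 + 6/49 → 8/49
merge 1/7 + 8/49 → 15/49
merge 8/49 + 13/49 → 3/7
merge 13/49 + 15/49 → 4/7
merge 3/7 + 4/7 → 1
L = 8/49 + 15/49 + 3/7 + 4/7 + 1 = 121/49 ≈ 2.469 bits/symbol.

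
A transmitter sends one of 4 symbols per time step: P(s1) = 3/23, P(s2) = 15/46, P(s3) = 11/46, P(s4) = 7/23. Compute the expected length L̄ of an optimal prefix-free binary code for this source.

2 bits/symbol

Repeatedly combine the two least-probable nodes; the expected code length is the sum of the merged weights.
merge 3/23 + 11/46 → 17/46
merge 7/23 + 15/46 → 29/46
merge 17/46 + 29/46 → 1
L = 17/46 + 29/46 + 1 = 2 bits/symbol.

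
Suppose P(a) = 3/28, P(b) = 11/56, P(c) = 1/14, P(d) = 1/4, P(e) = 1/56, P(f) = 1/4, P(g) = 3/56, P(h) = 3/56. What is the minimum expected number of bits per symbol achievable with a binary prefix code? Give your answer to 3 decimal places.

2.679 bits/symbol

Repeatedly combine the two least-probable nodes; the expected code length is the sum of the merged weights.
merge 1/56 + 3/56 → 1/14
merge 3/56 + 1/14 → 1/8
merge 1/14 + 3/28 → 5/28
merge 1/8 + 5/28 → 17/56
merge 11/56 + 1/4 → 25/56
merge 1/4 + 17/56 → 31/56
merge 25/56 + 31/56 → 1
L = 1/14 + 1/8 + 5/28 + 17/56 + 25/56 + 31/56 + 1 = 75/28 ≈ 2.679 bits/symbol.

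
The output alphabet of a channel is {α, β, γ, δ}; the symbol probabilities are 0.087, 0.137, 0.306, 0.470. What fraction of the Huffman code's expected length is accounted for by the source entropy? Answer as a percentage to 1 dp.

Entropy H = −Σ p log₂ p ≈ 1.7341 bits.
Huffman merges: 87/1000+137/1000→28/125; 28/125+153/500→53/100; 47/100+53/100→1. L = 877/500 ≈ 1.7540.
Efficiency = H/L = 1.7341/1.7540 = 98.9%.

98.9%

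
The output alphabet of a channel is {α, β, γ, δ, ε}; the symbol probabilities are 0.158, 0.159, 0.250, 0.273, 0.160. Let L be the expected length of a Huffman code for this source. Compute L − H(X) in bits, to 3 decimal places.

0.040 bits

Entropy H = −Σ p log₂ p ≈ 2.2768 bits.
Huffman merges: 79/500+159/1000→317/1000; 4/25+1/4→41/100; 273/1000+317/1000→59/100; 41/100+59/100→1. L = 2317/1000 ≈ 2.3170.
L − H = 2.3170 − 2.2768 = 0.040 bits.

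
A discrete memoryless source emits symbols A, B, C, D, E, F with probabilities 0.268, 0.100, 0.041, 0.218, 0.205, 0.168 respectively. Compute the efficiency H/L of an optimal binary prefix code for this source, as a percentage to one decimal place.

Entropy H = −Σ p log₂ p ≈ 2.4104 bits.
Huffman merges: 41/1000+1/10→141/1000; 141/1000+21/125→309/1000; 41/200+109/500→423/1000; 67/250+309/1000→577/1000; 423/1000+577/1000→1. L = 49/20 ≈ 2.4500.
Efficiency = H/L = 2.4104/2.4500 = 98.4%.

98.4%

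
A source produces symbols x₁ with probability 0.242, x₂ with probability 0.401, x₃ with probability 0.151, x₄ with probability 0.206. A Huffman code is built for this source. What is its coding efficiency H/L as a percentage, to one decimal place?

Entropy H = −Σ p log₂ p ≈ 1.9054 bits.
Huffman merges: 151/1000+103/500→357/1000; 121/500+357/1000→599/1000; 401/1000+599/1000→1. L = 489/250 ≈ 1.9560.
Efficiency = H/L = 1.9054/1.9560 = 97.4%.

97.4%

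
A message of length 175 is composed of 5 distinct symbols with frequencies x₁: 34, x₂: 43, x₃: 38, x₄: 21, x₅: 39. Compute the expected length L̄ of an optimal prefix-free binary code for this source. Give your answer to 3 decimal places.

2.314 bits/symbol

Probabilities are the counts divided by 175.
Repeatedly combine the two least-probable nodes; the expected code length is the sum of the merged weights.
merge 3/25 + 34/175 → 11/35
merge 38/175 + 39/175 → 11/25
merge 43/175 + 11/35 → 14/25
merge 11/25 + 14/25 → 1
L = 11/35 + 11/25 + 14/25 + 1 = 81/35 ≈ 2.314 bits/symbol.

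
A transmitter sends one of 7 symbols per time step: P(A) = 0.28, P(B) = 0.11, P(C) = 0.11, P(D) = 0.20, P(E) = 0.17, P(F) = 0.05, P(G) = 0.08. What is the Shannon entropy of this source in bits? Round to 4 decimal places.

2.6214 bits

H = −Σ pᵢ log₂ pᵢ.
−0.28·log₂(0.28) = 0.5142
−0.11·log₂(0.11) = 0.3503
−0.11·log₂(0.11) = 0.3503
−0.20·log₂(0.20) = 0.4644
−0.17·log₂(0.17) = 0.4346
−0.05·log₂(0.05) = 0.2161
−0.08·log₂(0.08) = 0.2915
Sum ≈ 2.6214 → 2.6214 bits.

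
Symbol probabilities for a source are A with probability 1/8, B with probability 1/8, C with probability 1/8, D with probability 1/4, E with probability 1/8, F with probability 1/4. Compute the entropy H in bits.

Each probability is a power of 1/2, so log₂(1/p) is an integer.
H = Σ p·log₂(1/p) = 1/8·3 + 1/8·3 + 1/8·3 + 1/4·2 + 1/8·3 + 1/4·2 = 2.5 bits.

2.5 bits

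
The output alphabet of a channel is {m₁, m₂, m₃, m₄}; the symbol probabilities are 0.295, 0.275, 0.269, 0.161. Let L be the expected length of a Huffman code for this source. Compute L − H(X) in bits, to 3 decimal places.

0.034 bits

Entropy H = −Σ p log₂ p ≈ 1.9655 bits.
Huffman merges: 161/1000+269/1000→43/100; 11/40+59/200→57/100; 43/100+57/100→1. L = 2 ≈ 2.0000.
L − H = 2.0000 − 1.9655 = 0.034 bits.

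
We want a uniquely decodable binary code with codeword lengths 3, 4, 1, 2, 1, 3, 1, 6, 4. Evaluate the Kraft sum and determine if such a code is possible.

With common denominator 2^6 = 64: Σ 2^(−ℓᵢ) = 8/64 + 4/64 + 32/64 + 16/64 + 32/64 + 8/64 + 32/64 + 1/64 + 4/64 = 137/64 = 2.140625.
Kraft's inequality requires Σ ≤ 1; here Σ = 2.140625 > 1, so no such prefix code exists.

2.140625; no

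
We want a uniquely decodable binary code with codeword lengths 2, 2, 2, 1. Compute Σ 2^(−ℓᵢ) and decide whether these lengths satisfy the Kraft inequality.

1.25; no

With common denominator 2^2 = 4: Σ 2^(−ℓᵢ) = 1/4 + 1/4 + 1/4 + 2/4 = 5/4 = 1.25.
Kraft's inequality requires Σ ≤ 1; here Σ = 1.25 > 1, so no such prefix code exists.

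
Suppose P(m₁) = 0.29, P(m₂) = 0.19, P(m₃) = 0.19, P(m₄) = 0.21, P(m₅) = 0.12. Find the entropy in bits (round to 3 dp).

2.268 bits

H = −Σ pᵢ log₂ pᵢ.
−0.29·log₂(0.29) = 0.5179
−0.19·log₂(0.19) = 0.4552
−0.19·log₂(0.19) = 0.4552
−0.21·log₂(0.21) = 0.4728
−0.12·log₂(0.12) = 0.3671
Sum ≈ 2.2682 → 2.268 bits.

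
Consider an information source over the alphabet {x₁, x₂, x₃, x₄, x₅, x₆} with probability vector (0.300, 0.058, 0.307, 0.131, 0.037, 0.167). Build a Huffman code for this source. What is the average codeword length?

Repeatedly combine the two least-probable nodes; the expected code length is the sum of the merged weights.
merge 37/1000 + 29/500 → 19/200
merge 19/200 + 131/1000 → 113/500
merge 167/1000 + 113/500 → 393/1000
merge 3/10 + 307/1000 → 607/1000
merge 393/1000 + 607/1000 → 1
L = 19/200 + 113/500 + 393/1000 + 607/1000 + 1 = 2321/1000 = 2.321 bits/symbol.

2.321 bits/symbol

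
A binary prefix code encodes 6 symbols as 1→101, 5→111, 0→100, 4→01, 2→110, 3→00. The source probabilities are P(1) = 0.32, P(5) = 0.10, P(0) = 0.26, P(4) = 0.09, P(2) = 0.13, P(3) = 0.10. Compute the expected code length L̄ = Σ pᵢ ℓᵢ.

2.81 bits/symbol

L̄ = Σ pᵢ·ℓᵢ = 0.32·3 + 0.10·3 + 0.26·3 + 0.09·2 + 0.13·3 + 0.10·2 = 2.81 bits/symbol.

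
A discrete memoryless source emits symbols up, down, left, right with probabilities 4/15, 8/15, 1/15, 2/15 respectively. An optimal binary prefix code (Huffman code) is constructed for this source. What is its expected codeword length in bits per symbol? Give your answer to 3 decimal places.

Repeatedly combine the two least-probable nodes; the expected code length is the sum of the merged weights.
merge 1/15 + 2/15 → 1/5
merge 1/5 + 4/15 → 7/15
merge 7/15 + 8/15 → 1
L = 1/5 + 7/15 + 1 = 5/3 ≈ 1.667 bits/symbol.

1.667 bits/symbol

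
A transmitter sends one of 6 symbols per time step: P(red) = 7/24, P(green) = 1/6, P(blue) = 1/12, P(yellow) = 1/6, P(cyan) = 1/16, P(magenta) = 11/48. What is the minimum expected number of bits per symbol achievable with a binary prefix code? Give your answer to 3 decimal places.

2.458 bits/symbol

Repeatedly combine the two least-probable nodes; the expected code length is the sum of the merged weights.
merge 1/16 + 1/12 → 7/48
merge 7/48 + 1/6 → 5/16
merge 1/6 + 11/48 → 19/48
merge 7/24 + 5/16 → 29/48
merge 19/48 + 29/48 → 1
L = 7/48 + 5/16 + 19/48 + 29/48 + 1 = 59/24 ≈ 2.458 bits/symbol.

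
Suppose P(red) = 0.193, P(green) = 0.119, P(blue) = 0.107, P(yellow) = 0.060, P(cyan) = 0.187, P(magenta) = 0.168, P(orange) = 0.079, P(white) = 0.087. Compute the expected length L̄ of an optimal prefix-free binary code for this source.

Repeatedly combine the two least-probable nodes; the expected code length is the sum of the merged weights.
merge 3/50 + 79/1000 → 139/1000
merge 87/1000 + 107/1000 → 97/500
merge 119/1000 + 139/1000 → 129/500
merge 21/125 + 187/1000 → 71/200
merge 193/1000 + 97/500 → 387/1000
merge 129/500 + 71/200 → 613/1000
merge 387/1000 + 613/1000 → 1
L = 139/1000 + 97/500 + 129/500 + 71/200 + 387/1000 + 613/1000 + 1 = 1473/500 = 2.946 bits/symbol.

2.946 bits/symbol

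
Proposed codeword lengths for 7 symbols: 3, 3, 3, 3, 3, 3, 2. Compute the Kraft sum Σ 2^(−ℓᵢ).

With common denominator 2^3 = 8: Σ 2^(−ℓᵢ) = 1/8 + 1/8 + 1/8 + 1/8 + 1/8 + 1/8 + 2/8 = 8/8 = 1.

1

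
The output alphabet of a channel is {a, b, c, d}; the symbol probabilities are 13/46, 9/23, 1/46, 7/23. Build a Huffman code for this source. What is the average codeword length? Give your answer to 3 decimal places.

Repeatedly combine the two least-probable nodes; the expected code length is the sum of the merged weights.
merge 1/46 + 13/46 → 7/23
merge 7/23 + 7/23 → 14/23
merge 9/23 + 14/23 → 1
L = 7/23 + 14/23 + 1 = 44/23 ≈ 1.913 bits/symbol.

1.913 bits/symbol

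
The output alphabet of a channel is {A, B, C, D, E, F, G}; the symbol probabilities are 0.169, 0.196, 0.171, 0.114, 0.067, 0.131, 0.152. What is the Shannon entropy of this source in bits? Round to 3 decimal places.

H = −Σ pᵢ log₂ pᵢ.
−0.169·log₂(0.169) = 0.4335
−0.196·log₂(0.196) = 0.4608
−0.171·log₂(0.171) = 0.4357
−0.114·log₂(0.114) = 0.3571
−0.067·log₂(0.067) = 0.2613
−0.131·log₂(0.131) = 0.3841
−0.152·log₂(0.152) = 0.4131
Sum ≈ 2.7457 → 2.746 bits.

2.746 bits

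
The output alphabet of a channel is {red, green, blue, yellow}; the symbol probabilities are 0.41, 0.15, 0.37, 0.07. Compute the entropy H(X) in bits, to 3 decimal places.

1.737 bits

H = −Σ pᵢ log₂ pᵢ.
−0.41·log₂(0.41) = 0.5274
−0.15·log₂(0.15) = 0.4105
−0.37·log₂(0.37) = 0.5307
−0.07·log₂(0.07) = 0.2686
Sum ≈ 1.7372 → 1.737 bits.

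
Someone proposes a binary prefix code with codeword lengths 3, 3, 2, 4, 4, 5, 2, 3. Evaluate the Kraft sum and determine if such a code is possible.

1.03125; no

With common denominator 2^5 = 32: Σ 2^(−ℓᵢ) = 4/32 + 4/32 + 8/32 + 2/32 + 2/32 + 1/32 + 8/32 + 4/32 = 33/32 = 1.03125.
Kraft's inequality requires Σ ≤ 1; here Σ = 1.03125 > 1, so no such prefix code exists.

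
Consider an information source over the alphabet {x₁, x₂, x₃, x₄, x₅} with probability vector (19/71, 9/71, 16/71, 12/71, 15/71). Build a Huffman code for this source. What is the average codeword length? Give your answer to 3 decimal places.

2.296 bits/symbol

Repeatedly combine the two least-probable nodes; the expected code length is the sum of the merged weights.
merge 9/71 + 12/71 → 21/71
merge 15/71 + 16/71 → 31/71
merge 19/71 + 21/71 → 40/71
merge 31/71 + 40/71 → 1
L = 21/71 + 31/71 + 40/71 + 1 = 163/71 ≈ 2.296 bits/symbol.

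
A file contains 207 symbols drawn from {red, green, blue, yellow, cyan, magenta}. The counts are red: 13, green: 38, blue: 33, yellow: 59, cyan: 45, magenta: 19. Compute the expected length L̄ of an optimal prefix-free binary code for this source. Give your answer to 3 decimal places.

2.469 bits/symbol

Probabilities are the counts divided by 207.
Repeatedly combine the two least-probable nodes; the expected code length is the sum of the merged weights.
merge 13/207 + 19/207 → 32/207
merge 32/207 + 11/69 → 65/207
merge 38/207 + 5/23 → 83/207
merge 59/207 + 65/207 → 124/207
merge 83/207 + 124/207 → 1
L = 32/207 + 65/207 + 83/207 + 124/207 + 1 = 511/207 ≈ 2.469 bits/symbol.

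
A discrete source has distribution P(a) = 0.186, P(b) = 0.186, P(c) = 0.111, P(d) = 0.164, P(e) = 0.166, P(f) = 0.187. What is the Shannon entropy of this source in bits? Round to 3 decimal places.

H = −Σ pᵢ log₂ pᵢ.
−0.186·log₂(0.186) = 0.4514
−0.186·log₂(0.186) = 0.4514
−0.111·log₂(0.111) = 0.3520
−0.164·log₂(0.164) = 0.4278
−0.166·log₂(0.166) = 0.4301
−0.187·log₂(0.187) = 0.4523
Sum ≈ 2.5649 → 2.565 bits.

2.565 bits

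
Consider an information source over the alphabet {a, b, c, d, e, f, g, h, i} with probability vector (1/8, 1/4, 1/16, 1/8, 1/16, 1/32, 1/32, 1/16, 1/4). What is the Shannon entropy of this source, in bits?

Each probability is a power of 1/2, so log₂(1/p) is an integer.
H = Σ p·log₂(1/p) = 1/8·3 + 1/4·2 + 1/16·4 + 1/8·3 + 1/16·4 + 1/32·5 + 1/32·5 + 1/16·4 + 1/4·2 = 2.8125 bits.

2.8125 bits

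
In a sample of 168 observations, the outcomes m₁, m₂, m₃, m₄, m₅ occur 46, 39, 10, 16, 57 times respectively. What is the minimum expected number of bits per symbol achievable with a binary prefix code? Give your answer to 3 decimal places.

Probabilities are the counts divided by 168.
Repeatedly combine the two least-probable nodes; the expected code length is the sum of the merged weights.
merge 5/84 + 2/21 → 13/84
merge 13/84 + 13/56 → 65/168
merge 23/84 + 19/56 → 103/168
merge 65/168 + 103/168 → 1
L = 13/84 + 65/168 + 103/168 + 1 = 181/84 ≈ 2.155 bits/symbol.

2.155 bits/symbol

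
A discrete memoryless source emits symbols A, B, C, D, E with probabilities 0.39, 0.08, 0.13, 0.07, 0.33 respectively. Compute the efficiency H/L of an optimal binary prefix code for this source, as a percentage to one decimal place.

98.1%

Entropy H = −Σ p log₂ p ≈ 2.0003 bits.
Huffman merges: 7/100+2/25→3/20; 13/100+3/20→7/25; 7/25+33/100→61/100; 39/100+61/100→1. L = 51/25 ≈ 2.0400.
Efficiency = H/L = 2.0003/2.0400 = 98.1%.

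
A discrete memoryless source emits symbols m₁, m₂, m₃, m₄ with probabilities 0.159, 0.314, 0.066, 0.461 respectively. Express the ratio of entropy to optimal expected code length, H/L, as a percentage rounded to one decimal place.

97.5%

Entropy H = −Σ p log₂ p ≈ 1.7204 bits.
Huffman merges: 33/500+159/1000→9/40; 9/40+157/500→539/1000; 461/1000+539/1000→1. L = 441/250 ≈ 1.7640.
Efficiency = H/L = 1.7204/1.7640 = 97.5%.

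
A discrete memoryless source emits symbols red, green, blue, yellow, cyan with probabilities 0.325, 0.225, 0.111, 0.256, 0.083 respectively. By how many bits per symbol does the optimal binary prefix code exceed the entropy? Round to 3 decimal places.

Entropy H = −Σ p log₂ p ≈ 2.1645 bits.
Huffman merges: 83/1000+111/1000→97/500; 97/500+9/40→419/1000; 32/125+13/40→581/1000; 419/1000+581/1000→1. L = 1097/500 ≈ 2.1940.
L − H = 2.1940 − 2.1645 = 0.030 bits.

0.030 bits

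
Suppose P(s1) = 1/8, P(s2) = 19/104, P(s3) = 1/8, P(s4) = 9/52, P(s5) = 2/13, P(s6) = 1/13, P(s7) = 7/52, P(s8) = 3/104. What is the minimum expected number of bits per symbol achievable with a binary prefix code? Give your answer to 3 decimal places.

2.923 bits/symbol

Repeatedly combine the two least-probable nodes; the expected code length is the sum of the merged weights.
merge 3/104 + 1/13 → 11/104
merge 11/104 + 1/8 → 3/13
merge 1/8 + 7/52 → 27/104
merge 2/13 + 9/52 → 17/52
merge 19/104 + 3/13 → 43/104
merge 27/104 + 17/52 → 61/104
merge 43/104 + 61/104 → 1
L = 11/104 + 3/13 + 27/104 + 17/52 + 43/104 + 61/104 + 1 = 38/13 ≈ 2.923 bits/symbol.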